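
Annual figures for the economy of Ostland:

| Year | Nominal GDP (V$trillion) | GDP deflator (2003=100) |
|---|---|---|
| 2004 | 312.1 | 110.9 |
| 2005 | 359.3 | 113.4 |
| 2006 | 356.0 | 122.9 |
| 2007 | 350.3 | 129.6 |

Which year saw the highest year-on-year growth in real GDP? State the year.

2005: real = 359.3/1.134 = 316.84; growth vs 2004 (281.42) = 12.59%.
2006: real = 356.0/1.229 = 289.67; growth vs 2005 (316.84) = -8.58%.
2007: real = 350.3/1.296 = 270.29; growth vs 2006 (289.67) = -6.69%.

2005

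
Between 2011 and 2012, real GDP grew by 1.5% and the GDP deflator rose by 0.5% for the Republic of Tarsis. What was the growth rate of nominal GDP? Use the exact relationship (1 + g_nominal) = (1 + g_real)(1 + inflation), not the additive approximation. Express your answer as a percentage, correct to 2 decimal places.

2.01%

(1 + g_nom) = (1 + g_real)(1 + π) = 1.0150 × 1.0050 = 1.02008.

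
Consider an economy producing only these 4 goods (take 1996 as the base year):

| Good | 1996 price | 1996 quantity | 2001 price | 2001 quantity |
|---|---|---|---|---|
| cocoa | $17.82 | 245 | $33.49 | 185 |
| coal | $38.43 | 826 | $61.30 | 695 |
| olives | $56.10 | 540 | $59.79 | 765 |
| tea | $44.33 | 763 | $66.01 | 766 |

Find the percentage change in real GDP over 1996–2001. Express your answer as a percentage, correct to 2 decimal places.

Real GDP 1996 = Nominal GDP 1996 = 17.82·245 + 38.43·826 + 56.10·540 + 44.33·763 = 100226.87.
Real GDP 2001 (at 1996 prices) = 17.82·185 + 38.43·695 + 56.10·765 + 44.33·766 = 106878.83.
Real growth = 106878.83/100226.87 − 1 = 0.0664.

6.64%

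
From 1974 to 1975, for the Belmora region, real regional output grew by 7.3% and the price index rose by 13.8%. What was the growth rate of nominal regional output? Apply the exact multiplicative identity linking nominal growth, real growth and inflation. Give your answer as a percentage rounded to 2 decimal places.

(1 + g_nom) = (1 + g_real)(1 + π) = 1.0730 × 1.1380 = 1.22107.

22.11%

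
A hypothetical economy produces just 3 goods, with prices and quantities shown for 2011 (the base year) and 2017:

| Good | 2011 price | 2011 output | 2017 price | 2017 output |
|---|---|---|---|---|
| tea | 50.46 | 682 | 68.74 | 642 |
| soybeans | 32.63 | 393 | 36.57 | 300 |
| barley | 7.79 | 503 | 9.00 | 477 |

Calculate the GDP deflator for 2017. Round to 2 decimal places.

129.40

Nominal GDP 2017 = 68.74·642 + 36.57·300 + 9.00·477 = 59395.08.
Real GDP 2017 (at 2011 prices) = 50.46·642 + 32.63·300 + 7.79·477 = 45900.15.
Deflator = Nominal/Real × 100 = 59395.08/45900.15 × 100 = 129.401.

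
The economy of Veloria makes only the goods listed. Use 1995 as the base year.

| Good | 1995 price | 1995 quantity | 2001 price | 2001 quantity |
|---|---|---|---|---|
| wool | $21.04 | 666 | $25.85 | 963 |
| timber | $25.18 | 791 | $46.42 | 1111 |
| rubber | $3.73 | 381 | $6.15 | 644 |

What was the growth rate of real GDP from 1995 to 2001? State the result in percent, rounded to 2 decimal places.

Real GDP 1995 = Nominal GDP 1995 = 21.04·666 + 25.18·791 + 3.73·381 = 35351.15.
Real GDP 2001 (at 1995 prices) = 21.04·963 + 25.18·1111 + 3.73·644 = 50638.62.
Real growth = 50638.62/35351.15 − 1 = 0.4324.

43.24%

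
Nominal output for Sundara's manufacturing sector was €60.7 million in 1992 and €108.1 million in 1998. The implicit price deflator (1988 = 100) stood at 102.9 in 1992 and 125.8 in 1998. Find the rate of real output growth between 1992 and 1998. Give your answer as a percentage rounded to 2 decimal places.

Deflate each year: 1992 → 60.7/1.029 = 58.99; 1998 → 108.1/1.258 = 85.93.
So real output changed by 85.93/58.99 − 1 = 0.4567, i.e. 45.67%.

45.67%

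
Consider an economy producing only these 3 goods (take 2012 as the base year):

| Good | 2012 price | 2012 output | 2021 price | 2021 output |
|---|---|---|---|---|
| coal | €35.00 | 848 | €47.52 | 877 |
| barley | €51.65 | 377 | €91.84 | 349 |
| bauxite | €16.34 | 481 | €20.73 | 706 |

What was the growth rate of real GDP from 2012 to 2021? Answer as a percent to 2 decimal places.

Real GDP 2012 = Nominal GDP 2012 = 35.00·848 + 51.65·377 + 16.34·481 = 57011.59.
Real GDP 2021 (at 2012 prices) = 35.00·877 + 51.65·349 + 16.34·706 = 60256.89.
Real growth = 60256.89/57011.59 − 1 = 0.0569.

5.69%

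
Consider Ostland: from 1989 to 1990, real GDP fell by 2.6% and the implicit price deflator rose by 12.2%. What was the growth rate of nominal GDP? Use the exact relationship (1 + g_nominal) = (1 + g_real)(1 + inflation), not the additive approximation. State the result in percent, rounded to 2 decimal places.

(1 + g_nom) = (1 + g_real)(1 + π) = 0.9740 × 1.1220 = 1.09283.

9.28%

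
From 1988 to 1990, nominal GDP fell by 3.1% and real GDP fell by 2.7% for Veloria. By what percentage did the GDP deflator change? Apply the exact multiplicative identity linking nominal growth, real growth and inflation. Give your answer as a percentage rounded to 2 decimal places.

-0.41%

(1 + g_nom) = (1 + g_real)(1 + π), so π = 0.9690 / 0.9730 − 1 = -0.00411.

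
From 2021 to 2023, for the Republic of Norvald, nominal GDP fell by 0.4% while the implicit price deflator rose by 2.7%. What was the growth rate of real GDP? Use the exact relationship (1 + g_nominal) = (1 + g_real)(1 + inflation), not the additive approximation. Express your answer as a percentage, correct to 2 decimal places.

-3.02%

(1 + g_nom) = (1 + g_real)(1 + π), so g_real = 0.9960 / 1.0270 − 1 = -0.03019.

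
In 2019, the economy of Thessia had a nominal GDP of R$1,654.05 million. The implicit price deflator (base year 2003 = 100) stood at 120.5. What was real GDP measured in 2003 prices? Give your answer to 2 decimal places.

R$1,372.66 million

Real GDP = Nominal / (implicit price deflator/100) = 1654.05 / 1.205 = 1372.66.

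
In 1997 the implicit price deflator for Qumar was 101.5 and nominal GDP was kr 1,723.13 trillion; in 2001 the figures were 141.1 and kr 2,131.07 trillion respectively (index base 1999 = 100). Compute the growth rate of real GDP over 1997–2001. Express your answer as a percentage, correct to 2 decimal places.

Real GDP 1997 = 1723.13 / 1.015 = 1697.67.
Real GDP 2001 = 2131.07 / 1.411 = 1510.33.
Real growth = 1510.33 / 1697.67 − 1 = -0.1104.

-11.04%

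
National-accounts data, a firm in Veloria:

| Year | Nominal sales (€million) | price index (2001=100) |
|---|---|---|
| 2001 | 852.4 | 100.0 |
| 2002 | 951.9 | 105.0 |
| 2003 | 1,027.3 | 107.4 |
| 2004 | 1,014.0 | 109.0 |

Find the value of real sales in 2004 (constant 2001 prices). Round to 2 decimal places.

Real sales 2004 = 1014.0 / 1.090 = 930.28.

€930.28 million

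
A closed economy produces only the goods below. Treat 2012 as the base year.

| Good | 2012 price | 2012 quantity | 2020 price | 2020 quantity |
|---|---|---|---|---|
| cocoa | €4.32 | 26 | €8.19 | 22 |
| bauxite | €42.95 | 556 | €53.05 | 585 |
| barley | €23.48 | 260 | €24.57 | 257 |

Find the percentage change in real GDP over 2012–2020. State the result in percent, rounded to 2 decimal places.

Real GDP 2012 = Nominal GDP 2012 = 4.32·26 + 42.95·556 + 23.48·260 = 30097.32.
Real GDP 2020 (at 2012 prices) = 4.32·22 + 42.95·585 + 23.48·257 = 31255.15.
Real growth = 31255.15/30097.32 − 1 = 0.0385.

3.85%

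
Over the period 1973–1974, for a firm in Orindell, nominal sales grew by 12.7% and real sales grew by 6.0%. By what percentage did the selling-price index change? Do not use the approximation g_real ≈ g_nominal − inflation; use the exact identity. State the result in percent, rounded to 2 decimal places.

6.32%

(1 + g_nom) = (1 + g_real)(1 + π), so π = 1.1270 / 1.0600 − 1 = 0.06321.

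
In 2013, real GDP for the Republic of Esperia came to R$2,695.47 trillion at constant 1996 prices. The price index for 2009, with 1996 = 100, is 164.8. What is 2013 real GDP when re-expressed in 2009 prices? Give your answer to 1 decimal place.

R$4,442.1 trillion

Real GDP in 2009 prices = Real GDP in 1996 prices × (P_2009/P_1996) = 2695.47 × 1.648 = 4442.13.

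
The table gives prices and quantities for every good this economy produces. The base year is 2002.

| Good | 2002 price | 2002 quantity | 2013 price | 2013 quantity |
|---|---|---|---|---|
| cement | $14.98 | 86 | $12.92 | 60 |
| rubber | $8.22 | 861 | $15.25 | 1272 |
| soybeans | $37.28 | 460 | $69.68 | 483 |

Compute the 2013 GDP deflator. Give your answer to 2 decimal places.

Nominal GDP 2013 = 12.92·60 + 15.25·1272 + 69.68·483 = 53828.64.
Real GDP 2013 (at 2002 prices) = 14.98·60 + 8.22·1272 + 37.28·483 = 29360.88.
Deflator = Nominal/Real × 100 = 53828.64/29360.88 × 100 = 183.335.

183.33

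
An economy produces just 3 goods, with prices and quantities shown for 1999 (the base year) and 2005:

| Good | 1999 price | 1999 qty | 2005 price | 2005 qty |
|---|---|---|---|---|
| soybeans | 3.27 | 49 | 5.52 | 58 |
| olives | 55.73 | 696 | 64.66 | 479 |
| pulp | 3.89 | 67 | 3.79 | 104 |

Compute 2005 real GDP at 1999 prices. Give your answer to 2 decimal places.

Real GDP 2005 = Σ (p_1999 × q_2005) = 3.27·58 + 55.73·479 + 3.89·104 = 27288.89.

27288.89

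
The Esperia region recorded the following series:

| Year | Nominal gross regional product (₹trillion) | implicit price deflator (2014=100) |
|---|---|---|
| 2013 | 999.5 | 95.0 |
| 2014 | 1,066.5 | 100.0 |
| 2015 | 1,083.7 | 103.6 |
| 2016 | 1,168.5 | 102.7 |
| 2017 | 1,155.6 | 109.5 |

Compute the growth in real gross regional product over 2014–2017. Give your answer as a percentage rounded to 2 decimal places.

Real gross regional product 2014 = 1066.5/1.000 = 1066.50.
Real gross regional product 2017 = 1155.6/1.095 = 1055.34.
Change = 1055.34/1066.50 − 1 = -0.0105.

-1.05%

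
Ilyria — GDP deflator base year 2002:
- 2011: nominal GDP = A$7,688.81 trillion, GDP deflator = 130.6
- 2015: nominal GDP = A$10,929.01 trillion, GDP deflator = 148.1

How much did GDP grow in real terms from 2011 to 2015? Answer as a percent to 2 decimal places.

25.35%

Deflate each year: 2011 → 7688.81/1.306 = 5887.30; 2015 → 10929.01/1.481 = 7379.48.
So real GDP changed by 7379.48/5887.30 − 1 = 0.2535, i.e. 25.35%.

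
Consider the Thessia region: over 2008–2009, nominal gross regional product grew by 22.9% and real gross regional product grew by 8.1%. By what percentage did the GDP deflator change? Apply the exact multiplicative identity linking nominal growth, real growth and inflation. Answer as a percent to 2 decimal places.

(1 + g_nom) = (1 + g_real)(1 + π), so π = 1.2290 / 1.0810 − 1 = 0.13691.

13.69%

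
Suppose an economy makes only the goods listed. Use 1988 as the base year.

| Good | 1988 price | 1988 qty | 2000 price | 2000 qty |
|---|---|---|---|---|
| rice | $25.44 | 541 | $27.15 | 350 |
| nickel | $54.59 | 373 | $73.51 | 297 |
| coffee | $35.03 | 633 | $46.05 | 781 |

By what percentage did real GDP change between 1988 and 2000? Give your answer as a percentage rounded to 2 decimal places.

Real GDP 1988 = Nominal GDP 1988 = 25.44·541 + 54.59·373 + 35.03·633 = 56299.10.
Real GDP 2000 (at 1988 prices) = 25.44·350 + 54.59·297 + 35.03·781 = 52475.66.
Real growth = 52475.66/56299.10 − 1 = -0.0679.

-6.79%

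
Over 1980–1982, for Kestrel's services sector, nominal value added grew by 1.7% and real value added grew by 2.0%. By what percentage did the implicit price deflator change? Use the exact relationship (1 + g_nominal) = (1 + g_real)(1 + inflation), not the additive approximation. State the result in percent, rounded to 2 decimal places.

-0.29%

(1 + g_nom) = (1 + g_real)(1 + π), so π = 1.0170 / 1.0200 − 1 = -0.00294.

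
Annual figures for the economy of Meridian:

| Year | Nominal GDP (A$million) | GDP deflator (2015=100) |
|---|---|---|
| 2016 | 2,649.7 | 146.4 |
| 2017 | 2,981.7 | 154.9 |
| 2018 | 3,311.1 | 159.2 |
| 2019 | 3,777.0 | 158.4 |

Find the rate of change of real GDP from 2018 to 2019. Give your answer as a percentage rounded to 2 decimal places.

14.65%

Real GDP 2018 = 3311.1/1.592 = 2079.84.
Real GDP 2019 = 3777.0/1.584 = 2384.47.
Change = 2384.47/2079.84 − 1 = 0.1465.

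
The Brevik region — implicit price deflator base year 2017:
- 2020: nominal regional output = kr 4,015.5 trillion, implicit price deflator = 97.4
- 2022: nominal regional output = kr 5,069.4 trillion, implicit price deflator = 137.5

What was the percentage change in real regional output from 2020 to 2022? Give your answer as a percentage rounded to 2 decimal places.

Real regional output 2020 = 4015.5 / 0.974 = 4122.69.
Real regional output 2022 = 5069.4 / 1.375 = 3686.84.
Real growth = 3686.84 / 4122.69 − 1 = -0.1057.

-10.57%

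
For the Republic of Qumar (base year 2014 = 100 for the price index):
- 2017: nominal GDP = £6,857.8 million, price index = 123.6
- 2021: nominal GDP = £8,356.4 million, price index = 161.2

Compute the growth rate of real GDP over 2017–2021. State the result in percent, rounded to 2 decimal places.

Deflate each year: 2017 → 6857.8/1.236 = 5548.38; 2021 → 8356.4/1.612 = 5183.87.
So real GDP changed by 5183.87/5548.38 − 1 = -0.0657, i.e. -6.57%.

-6.57%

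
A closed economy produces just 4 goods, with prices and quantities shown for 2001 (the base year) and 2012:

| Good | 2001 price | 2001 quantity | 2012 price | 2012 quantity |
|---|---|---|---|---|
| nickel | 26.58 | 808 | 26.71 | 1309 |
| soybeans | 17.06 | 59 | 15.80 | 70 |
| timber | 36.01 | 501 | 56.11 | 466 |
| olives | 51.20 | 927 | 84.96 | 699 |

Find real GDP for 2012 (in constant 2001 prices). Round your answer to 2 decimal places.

Real GDP 2012 = Σ (p_2001 × q_2012) = 26.58·1309 + 17.06·70 + 36.01·466 + 51.20·699 = 88556.88.

88556.88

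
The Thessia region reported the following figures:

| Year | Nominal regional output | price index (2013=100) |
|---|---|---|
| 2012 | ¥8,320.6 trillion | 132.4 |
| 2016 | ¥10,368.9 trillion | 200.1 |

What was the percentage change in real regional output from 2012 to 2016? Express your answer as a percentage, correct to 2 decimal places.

Real regional output 2012 = 8320.6 / 1.324 = 6284.44.
Real regional output 2016 = 10368.9 / 2.001 = 5181.86.
Real growth = 5181.86 / 6284.44 − 1 = -0.1754.

-17.54%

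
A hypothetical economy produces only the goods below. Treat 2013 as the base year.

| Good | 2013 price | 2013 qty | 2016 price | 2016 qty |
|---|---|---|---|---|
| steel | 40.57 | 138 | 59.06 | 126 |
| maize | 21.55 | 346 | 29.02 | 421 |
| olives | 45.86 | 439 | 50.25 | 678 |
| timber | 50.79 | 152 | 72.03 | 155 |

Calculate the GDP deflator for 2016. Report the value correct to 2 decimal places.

Nominal GDP 2016 = 59.06·126 + 29.02·421 + 50.25·678 + 72.03·155 = 64893.13.
Real GDP 2016 (at 2013 prices) = 40.57·126 + 21.55·421 + 45.86·678 + 50.79·155 = 53149.90.
Deflator = Nominal/Real × 100 = 64893.13/53149.90 × 100 = 122.095.

122.09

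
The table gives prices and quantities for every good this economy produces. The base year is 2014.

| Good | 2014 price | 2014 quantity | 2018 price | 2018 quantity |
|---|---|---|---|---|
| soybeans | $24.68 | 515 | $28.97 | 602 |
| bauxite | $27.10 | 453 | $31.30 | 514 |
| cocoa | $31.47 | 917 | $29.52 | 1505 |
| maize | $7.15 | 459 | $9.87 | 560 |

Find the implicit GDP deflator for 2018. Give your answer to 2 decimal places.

104.15

Nominal GDP 2018 = 28.97·602 + 31.30·514 + 29.52·1505 + 9.87·560 = 83482.94.
Real GDP 2018 (at 2014 prices) = 24.68·602 + 27.10·514 + 31.47·1505 + 7.15·560 = 80153.11.
Deflator = Nominal/Real × 100 = 83482.94/80153.11 × 100 = 104.154.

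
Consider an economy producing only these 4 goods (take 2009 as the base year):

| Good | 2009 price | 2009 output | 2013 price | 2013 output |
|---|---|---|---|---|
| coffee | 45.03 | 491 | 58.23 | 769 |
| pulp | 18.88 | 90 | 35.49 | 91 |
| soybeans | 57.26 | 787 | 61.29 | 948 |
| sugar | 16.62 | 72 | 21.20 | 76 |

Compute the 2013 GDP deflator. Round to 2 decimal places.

117.23

Nominal GDP 2013 = 58.23·769 + 35.49·91 + 61.29·948 + 21.20·76 = 107722.58.
Real GDP 2013 (at 2009 prices) = 45.03·769 + 18.88·91 + 57.26·948 + 16.62·76 = 91891.75.
Deflator = Nominal/Real × 100 = 107722.58/91891.75 × 100 = 117.228.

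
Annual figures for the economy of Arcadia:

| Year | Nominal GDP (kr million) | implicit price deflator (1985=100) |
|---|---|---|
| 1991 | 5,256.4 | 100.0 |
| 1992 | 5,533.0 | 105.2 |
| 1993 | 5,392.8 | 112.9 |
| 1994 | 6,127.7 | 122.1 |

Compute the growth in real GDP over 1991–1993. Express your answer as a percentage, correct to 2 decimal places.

-9.13%

Real GDP 1991 = 5256.4/1.000 = 5256.40.
Real GDP 1993 = 5392.8/1.129 = 4776.62.
Change = 4776.62/5256.40 − 1 = -0.0913.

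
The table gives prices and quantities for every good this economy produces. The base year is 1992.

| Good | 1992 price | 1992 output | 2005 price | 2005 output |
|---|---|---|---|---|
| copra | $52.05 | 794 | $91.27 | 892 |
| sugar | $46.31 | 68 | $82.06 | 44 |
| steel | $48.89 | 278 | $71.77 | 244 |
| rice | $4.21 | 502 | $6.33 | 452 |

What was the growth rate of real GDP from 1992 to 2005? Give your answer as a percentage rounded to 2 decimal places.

3.52%

Real GDP 1992 = Nominal GDP 1992 = 52.05·794 + 46.31·68 + 48.89·278 + 4.21·502 = 60181.62.
Real GDP 2005 (at 1992 prices) = 52.05·892 + 46.31·44 + 48.89·244 + 4.21·452 = 62298.32.
Real growth = 62298.32/60181.62 − 1 = 0.0352.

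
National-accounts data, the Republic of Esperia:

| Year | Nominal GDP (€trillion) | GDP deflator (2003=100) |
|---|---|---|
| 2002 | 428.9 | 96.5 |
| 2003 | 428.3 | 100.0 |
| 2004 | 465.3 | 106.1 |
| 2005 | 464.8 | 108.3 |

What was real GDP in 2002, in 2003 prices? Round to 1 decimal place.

€444.5 trillion

Real GDP 2002 = 428.9 / 0.965 = 444.46.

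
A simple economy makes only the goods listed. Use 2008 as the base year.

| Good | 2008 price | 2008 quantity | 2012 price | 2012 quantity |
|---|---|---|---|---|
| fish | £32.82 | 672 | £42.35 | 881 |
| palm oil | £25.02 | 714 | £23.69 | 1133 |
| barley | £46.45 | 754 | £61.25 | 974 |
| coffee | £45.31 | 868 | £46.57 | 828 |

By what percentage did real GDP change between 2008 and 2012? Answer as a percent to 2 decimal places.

Real GDP 2008 = Nominal GDP 2008 = 32.82·672 + 25.02·714 + 46.45·754 + 45.31·868 = 114271.70.
Real GDP 2012 (at 2008 prices) = 32.82·881 + 25.02·1133 + 46.45·974 + 45.31·828 = 140021.06.
Real growth = 140021.06/114271.70 − 1 = 0.2253.

22.53%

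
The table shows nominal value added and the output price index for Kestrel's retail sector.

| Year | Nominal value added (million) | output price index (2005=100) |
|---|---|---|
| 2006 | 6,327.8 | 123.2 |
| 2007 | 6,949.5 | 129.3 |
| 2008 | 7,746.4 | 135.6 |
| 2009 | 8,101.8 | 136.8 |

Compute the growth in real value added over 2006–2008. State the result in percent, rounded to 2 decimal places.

Real value added 2006 = 6327.8/1.232 = 5136.20.
Real value added 2008 = 7746.4/1.356 = 5712.68.
Change = 5712.68/5136.20 − 1 = 0.1122.

11.22%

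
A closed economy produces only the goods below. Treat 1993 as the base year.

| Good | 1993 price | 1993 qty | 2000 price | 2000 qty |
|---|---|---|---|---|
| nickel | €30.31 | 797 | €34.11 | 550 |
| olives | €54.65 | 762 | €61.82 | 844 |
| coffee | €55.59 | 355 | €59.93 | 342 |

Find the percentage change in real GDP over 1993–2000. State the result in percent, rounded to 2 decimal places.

-4.36%

Real GDP 1993 = Nominal GDP 1993 = 30.31·797 + 54.65·762 + 55.59·355 = 85534.82.
Real GDP 2000 (at 1993 prices) = 30.31·550 + 54.65·844 + 55.59·342 = 81806.88.
Real growth = 81806.88/85534.82 − 1 = -0.0436.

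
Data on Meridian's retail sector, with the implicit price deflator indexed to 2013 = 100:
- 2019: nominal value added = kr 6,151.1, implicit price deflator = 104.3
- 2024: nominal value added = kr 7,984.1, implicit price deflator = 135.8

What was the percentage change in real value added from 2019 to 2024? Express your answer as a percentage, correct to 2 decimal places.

Real value added 2019 = 6151.1 / 1.043 = 5897.51.
Real value added 2024 = 7984.1 / 1.358 = 5879.31.
Real growth = 5879.31 / 5897.51 − 1 = -0.0031.

-0.31%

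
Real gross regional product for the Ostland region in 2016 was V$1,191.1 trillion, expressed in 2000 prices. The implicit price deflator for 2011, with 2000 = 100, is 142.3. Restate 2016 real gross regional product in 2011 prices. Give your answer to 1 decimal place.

Real gross regional product in 2011 prices = Real gross regional product in 2000 prices × (P_2011/P_2000) = 1191.1 × 1.423 = 1694.94.

V$1,694.9 trillion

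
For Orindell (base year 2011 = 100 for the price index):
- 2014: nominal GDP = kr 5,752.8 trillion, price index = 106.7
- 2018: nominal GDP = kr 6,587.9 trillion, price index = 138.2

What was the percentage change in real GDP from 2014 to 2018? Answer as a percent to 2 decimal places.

-11.59%

Deflate each year: 2014 → 5752.8/1.067 = 5391.57; 2018 → 6587.9/1.382 = 4766.93.
So real GDP changed by 4766.93/5391.57 − 1 = -0.1159, i.e. -11.59%.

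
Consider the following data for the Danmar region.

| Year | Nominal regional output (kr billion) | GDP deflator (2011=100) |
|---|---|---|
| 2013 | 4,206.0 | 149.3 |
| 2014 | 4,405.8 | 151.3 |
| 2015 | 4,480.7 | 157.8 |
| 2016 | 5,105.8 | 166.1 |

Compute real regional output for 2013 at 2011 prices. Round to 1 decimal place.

Real regional output 2013 = 4206.0 / 1.493 = 2817.15.

kr 2,817.1 billion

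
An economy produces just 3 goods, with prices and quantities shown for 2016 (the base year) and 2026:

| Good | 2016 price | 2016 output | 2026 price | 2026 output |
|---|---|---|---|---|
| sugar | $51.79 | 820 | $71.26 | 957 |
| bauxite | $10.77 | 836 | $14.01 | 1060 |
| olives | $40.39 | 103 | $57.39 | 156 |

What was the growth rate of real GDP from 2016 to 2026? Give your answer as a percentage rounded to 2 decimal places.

Real GDP 2016 = Nominal GDP 2016 = 51.79·820 + 10.77·836 + 40.39·103 = 55631.69.
Real GDP 2026 (at 2016 prices) = 51.79·957 + 10.77·1060 + 40.39·156 = 67280.07.
Real growth = 67280.07/55631.69 − 1 = 0.2094.

20.94%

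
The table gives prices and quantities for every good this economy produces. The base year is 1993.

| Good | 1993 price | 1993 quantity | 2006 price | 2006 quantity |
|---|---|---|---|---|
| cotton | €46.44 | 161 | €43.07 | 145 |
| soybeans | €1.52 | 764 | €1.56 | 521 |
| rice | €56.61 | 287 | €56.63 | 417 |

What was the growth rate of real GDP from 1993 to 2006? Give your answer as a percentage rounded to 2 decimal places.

Real GDP 1993 = Nominal GDP 1993 = 46.44·161 + 1.52·764 + 56.61·287 = 24885.19.
Real GDP 2006 (at 1993 prices) = 46.44·145 + 1.52·521 + 56.61·417 = 31132.09.
Real growth = 31132.09/24885.19 − 1 = 0.2510.

25.10%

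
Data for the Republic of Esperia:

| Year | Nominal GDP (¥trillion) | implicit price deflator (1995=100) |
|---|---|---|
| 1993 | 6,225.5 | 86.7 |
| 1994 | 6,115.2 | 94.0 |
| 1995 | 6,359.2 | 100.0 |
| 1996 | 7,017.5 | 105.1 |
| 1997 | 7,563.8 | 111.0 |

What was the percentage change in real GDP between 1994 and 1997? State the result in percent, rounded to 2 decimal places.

4.75%

Real GDP 1994 = 6115.2/0.940 = 6505.53.
Real GDP 1997 = 7563.8/1.110 = 6814.23.
Change = 6814.23/6505.53 − 1 = 0.0475.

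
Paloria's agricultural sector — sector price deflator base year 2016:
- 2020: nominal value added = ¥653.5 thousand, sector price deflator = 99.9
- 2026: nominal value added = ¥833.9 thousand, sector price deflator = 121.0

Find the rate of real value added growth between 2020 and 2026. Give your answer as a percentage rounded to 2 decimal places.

Real value added 2020 = 653.5 / 0.999 = 654.15.
Real value added 2026 = 833.9 / 1.210 = 689.17.
Real growth = 689.17 / 654.15 − 1 = 0.0535.

5.35%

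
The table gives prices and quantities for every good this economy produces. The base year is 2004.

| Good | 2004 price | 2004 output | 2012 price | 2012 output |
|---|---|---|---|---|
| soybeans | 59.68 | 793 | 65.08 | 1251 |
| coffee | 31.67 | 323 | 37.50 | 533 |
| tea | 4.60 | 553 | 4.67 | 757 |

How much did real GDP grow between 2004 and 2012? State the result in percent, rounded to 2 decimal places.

Real GDP 2004 = Nominal GDP 2004 = 59.68·793 + 31.67·323 + 4.60·553 = 60099.45.
Real GDP 2012 (at 2004 prices) = 59.68·1251 + 31.67·533 + 4.60·757 = 95021.99.
Real growth = 95021.99/60099.45 − 1 = 0.5811.

58.11%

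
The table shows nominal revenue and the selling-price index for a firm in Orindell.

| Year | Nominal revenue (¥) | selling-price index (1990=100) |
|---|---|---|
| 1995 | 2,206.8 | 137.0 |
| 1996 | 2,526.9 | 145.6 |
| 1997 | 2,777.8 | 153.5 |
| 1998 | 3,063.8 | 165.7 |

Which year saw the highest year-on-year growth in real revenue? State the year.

1996

1996: real = 2526.9/1.456 = 1735.51; growth vs 1995 (1610.80) = 7.74%.
1997: real = 2777.8/1.535 = 1809.64; growth vs 1996 (1735.51) = 4.27%.
1998: real = 3063.8/1.657 = 1849.00; growth vs 1997 (1809.64) = 2.18%.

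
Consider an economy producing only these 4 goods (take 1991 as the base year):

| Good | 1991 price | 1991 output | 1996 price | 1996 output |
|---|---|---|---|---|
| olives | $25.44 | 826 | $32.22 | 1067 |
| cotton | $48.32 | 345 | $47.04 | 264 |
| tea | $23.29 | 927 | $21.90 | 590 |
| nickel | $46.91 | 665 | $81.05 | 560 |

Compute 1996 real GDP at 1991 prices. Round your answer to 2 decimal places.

$79911.66

Real GDP 1996 = Σ (p_1991 × q_1996) = 25.44·1067 + 48.32·264 + 23.29·590 + 46.91·560 = 79911.66.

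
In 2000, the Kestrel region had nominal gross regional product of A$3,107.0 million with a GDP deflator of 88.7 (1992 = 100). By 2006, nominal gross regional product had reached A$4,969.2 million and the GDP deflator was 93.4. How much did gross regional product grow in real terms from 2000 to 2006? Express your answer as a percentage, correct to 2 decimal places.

51.89%

Deflate each year: 2000 → 3107.0/0.887 = 3502.82; 2006 → 4969.2/0.934 = 5320.34.
So real gross regional product changed by 5320.34/3502.82 − 1 = 0.5189, i.e. 51.89%.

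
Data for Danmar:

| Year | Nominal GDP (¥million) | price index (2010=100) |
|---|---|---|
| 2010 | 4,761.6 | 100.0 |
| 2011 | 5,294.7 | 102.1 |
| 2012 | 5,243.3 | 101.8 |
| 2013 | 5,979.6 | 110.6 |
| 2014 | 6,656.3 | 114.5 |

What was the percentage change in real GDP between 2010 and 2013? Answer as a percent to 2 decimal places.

Real GDP 2010 = 4761.6/1.000 = 4761.60.
Real GDP 2013 = 5979.6/1.106 = 5406.51.
Change = 5406.51/4761.60 − 1 = 0.1354.

13.54%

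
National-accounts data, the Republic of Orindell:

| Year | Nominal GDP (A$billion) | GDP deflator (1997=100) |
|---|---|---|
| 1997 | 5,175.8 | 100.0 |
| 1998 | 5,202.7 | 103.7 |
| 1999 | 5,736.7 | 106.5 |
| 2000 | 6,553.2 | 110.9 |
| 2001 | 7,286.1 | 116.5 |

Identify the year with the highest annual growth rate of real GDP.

2000

1998: real = 5202.7/1.037 = 5017.07; growth vs 1997 (5175.80) = -3.07%.
1999: real = 5736.7/1.065 = 5386.57; growth vs 1998 (5017.07) = 7.36%.
2000: real = 6553.2/1.109 = 5909.11; growth vs 1999 (5386.57) = 9.70%.
2001: real = 7286.1/1.165 = 6254.16; growth vs 2000 (5909.11) = 5.84%.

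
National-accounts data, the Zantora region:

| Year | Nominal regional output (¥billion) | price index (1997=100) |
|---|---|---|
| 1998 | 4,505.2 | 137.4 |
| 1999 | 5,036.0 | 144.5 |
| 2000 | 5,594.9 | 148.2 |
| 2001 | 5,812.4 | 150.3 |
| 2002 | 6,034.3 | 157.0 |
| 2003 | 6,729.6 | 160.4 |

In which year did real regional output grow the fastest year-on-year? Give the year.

2003

1999: real = 5036.0/1.445 = 3485.12; growth vs 1998 (3278.89) = 6.29%.
2000: real = 5594.9/1.482 = 3775.24; growth vs 1999 (3485.12) = 8.32%.
2001: real = 5812.4/1.503 = 3867.20; growth vs 2000 (3775.24) = 2.44%.
2002: real = 6034.3/1.570 = 3843.50; growth vs 2001 (3867.20) = -0.61%.
2003: real = 6729.6/1.604 = 4195.51; growth vs 2002 (3843.50) = 9.16%.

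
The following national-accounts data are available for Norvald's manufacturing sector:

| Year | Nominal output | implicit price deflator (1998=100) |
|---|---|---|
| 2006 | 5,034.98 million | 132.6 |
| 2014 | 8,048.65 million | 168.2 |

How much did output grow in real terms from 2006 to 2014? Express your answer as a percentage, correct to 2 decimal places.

Real output 2006 = 5034.98 / 1.326 = 3797.12.
Real output 2014 = 8048.65 / 1.682 = 4785.17.
Real growth = 4785.17 / 3797.12 − 1 = 0.2602.

26.02%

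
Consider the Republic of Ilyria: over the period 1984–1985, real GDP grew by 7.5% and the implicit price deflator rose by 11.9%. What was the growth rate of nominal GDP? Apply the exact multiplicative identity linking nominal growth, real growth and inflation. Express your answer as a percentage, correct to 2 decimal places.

20.29%

(1 + g_nom) = (1 + g_real)(1 + π) = 1.0750 × 1.1190 = 1.20293.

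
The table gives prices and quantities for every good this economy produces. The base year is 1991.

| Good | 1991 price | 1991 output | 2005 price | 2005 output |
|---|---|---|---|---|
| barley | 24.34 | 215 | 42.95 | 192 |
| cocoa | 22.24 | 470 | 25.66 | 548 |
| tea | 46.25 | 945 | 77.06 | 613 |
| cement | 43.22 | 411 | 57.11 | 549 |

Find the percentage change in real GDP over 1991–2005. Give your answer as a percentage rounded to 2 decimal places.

Real GDP 1991 = Nominal GDP 1991 = 24.34·215 + 22.24·470 + 46.25·945 + 43.22·411 = 77155.57.
Real GDP 2005 (at 1991 prices) = 24.34·192 + 22.24·548 + 46.25·613 + 43.22·549 = 68939.83.
Real growth = 68939.83/77155.57 − 1 = -0.1065.

-10.65%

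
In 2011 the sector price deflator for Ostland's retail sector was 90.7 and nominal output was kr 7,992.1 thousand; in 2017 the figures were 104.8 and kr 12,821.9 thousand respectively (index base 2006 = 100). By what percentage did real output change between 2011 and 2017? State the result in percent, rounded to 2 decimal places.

Real output 2011 = 7992.1 / 0.907 = 8811.58.
Real output 2017 = 12821.9 / 1.048 = 12234.64.
Real growth = 12234.64 / 8811.58 − 1 = 0.3885.

38.85%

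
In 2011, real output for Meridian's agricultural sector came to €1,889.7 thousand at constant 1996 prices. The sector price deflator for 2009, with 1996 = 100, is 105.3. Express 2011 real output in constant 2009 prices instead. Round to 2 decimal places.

€1,989.85 thousand

Real output in 2009 prices = Real output in 1996 prices × (P_2009/P_1996) = 1889.7 × 1.053 = 1989.85.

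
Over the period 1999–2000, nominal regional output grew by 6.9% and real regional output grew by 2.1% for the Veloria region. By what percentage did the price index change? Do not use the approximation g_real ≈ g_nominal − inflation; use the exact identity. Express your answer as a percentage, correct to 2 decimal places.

4.70%

(1 + g_nom) = (1 + g_real)(1 + π), so π = 1.0690 / 1.0210 − 1 = 0.04701.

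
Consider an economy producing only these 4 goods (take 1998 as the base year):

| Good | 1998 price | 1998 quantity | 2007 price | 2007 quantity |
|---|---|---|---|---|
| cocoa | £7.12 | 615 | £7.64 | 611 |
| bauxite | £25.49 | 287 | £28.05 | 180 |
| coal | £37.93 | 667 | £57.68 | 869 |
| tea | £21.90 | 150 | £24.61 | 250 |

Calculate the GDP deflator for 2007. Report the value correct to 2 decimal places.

139.30

Nominal GDP 2007 = 7.64·611 + 28.05·180 + 57.68·869 + 24.61·250 = 65993.46.
Real GDP 2007 (at 1998 prices) = 7.12·611 + 25.49·180 + 37.93·869 + 21.90·250 = 47374.69.
Deflator = Nominal/Real × 100 = 65993.46/47374.69 × 100 = 139.301.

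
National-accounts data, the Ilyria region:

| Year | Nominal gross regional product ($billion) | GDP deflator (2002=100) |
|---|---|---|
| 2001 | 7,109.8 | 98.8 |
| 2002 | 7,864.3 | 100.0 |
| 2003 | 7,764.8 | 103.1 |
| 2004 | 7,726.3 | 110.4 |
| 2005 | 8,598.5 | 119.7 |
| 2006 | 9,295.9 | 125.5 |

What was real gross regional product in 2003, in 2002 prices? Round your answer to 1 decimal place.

$7,531.3 billion

Real gross regional product 2003 = 7764.8 / 1.031 = 7531.33.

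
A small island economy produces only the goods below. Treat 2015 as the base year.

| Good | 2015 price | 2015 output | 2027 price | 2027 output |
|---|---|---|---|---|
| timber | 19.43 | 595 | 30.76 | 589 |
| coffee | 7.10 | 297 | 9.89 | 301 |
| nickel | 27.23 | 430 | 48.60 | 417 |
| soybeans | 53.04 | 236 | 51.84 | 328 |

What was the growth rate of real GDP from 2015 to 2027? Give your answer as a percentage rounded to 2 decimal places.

11.71%

Real GDP 2015 = Nominal GDP 2015 = 19.43·595 + 7.10·297 + 27.23·430 + 53.04·236 = 37895.89.
Real GDP 2027 (at 2015 prices) = 19.43·589 + 7.10·301 + 27.23·417 + 53.04·328 = 42333.40.
Real growth = 42333.40/37895.89 − 1 = 0.1171.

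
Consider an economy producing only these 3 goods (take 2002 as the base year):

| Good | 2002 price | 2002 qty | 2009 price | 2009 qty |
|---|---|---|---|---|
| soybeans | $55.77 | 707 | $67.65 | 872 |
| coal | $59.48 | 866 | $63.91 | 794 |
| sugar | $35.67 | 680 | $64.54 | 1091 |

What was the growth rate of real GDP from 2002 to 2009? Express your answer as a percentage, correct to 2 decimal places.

Real GDP 2002 = Nominal GDP 2002 = 55.77·707 + 59.48·866 + 35.67·680 = 115194.67.
Real GDP 2009 (at 2002 prices) = 55.77·872 + 59.48·794 + 35.67·1091 = 134774.53.
Real growth = 134774.53/115194.67 − 1 = 0.1700.

17.00%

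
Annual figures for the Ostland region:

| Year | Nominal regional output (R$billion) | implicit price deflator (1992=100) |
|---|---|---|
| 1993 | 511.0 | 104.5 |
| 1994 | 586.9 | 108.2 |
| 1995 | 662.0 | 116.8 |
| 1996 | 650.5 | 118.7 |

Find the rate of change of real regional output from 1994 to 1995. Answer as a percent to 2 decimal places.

Real regional output 1994 = 586.9/1.082 = 542.42.
Real regional output 1995 = 662.0/1.168 = 566.78.
Change = 566.78/542.42 − 1 = 0.0449.

4.49%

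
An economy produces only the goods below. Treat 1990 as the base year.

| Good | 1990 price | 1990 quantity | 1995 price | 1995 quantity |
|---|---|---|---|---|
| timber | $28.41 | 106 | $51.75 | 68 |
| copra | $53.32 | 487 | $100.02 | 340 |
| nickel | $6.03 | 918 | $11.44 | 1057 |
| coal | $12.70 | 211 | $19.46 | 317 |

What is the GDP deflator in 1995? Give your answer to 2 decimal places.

Nominal GDP 1995 = 51.75·68 + 100.02·340 + 11.44·1057 + 19.46·317 = 55786.70.
Real GDP 1995 (at 1990 prices) = 28.41·68 + 53.32·340 + 6.03·1057 + 12.70·317 = 30460.29.
Deflator = Nominal/Real × 100 = 55786.70/30460.29 × 100 = 183.146.

183.15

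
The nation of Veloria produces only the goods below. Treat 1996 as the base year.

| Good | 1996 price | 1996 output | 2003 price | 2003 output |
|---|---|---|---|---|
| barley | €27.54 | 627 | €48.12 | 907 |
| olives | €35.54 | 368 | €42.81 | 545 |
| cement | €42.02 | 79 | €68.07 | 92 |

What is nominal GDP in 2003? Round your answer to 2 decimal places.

Nominal GDP 2003 = Σ (p_2003 × q_2003) = 48.12·907 + 42.81·545 + 68.07·92 = 73238.73.

€73238.73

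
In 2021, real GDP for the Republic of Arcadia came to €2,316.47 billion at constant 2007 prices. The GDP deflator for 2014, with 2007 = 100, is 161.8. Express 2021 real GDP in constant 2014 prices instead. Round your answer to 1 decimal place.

Real GDP in 2014 prices = Real GDP in 2007 prices × (P_2014/P_2007) = 2316.47 × 1.618 = 3748.05.

€3,748.0 billion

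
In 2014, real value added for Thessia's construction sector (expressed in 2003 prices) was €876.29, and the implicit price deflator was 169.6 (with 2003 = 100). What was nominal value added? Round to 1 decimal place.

€1,486.2

Nominal value added = Real × (implicit price deflator/100) = 876.29 × 1.696 = 1486.19.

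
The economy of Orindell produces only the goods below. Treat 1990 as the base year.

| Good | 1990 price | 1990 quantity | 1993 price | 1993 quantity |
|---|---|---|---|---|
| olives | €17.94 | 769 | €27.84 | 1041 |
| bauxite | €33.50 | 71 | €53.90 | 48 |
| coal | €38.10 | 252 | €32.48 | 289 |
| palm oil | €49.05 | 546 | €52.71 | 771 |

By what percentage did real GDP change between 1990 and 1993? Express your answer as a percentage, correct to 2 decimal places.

Real GDP 1990 = Nominal GDP 1990 = 17.94·769 + 33.50·71 + 38.10·252 + 49.05·546 = 52556.86.
Real GDP 1993 (at 1990 prices) = 17.94·1041 + 33.50·48 + 38.10·289 + 49.05·771 = 69111.99.
Real growth = 69111.99/52556.86 − 1 = 0.3150.

31.50%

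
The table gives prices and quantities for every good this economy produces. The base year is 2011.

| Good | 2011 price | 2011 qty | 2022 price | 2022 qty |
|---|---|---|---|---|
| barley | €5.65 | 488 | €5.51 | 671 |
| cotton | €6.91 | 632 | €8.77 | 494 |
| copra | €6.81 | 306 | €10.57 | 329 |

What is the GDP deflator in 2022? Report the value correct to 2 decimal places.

121.83

Nominal GDP 2022 = 5.51·671 + 8.77·494 + 10.57·329 = 11507.12.
Real GDP 2022 (at 2011 prices) = 5.65·671 + 6.91·494 + 6.81·329 = 9445.18.
Deflator = Nominal/Real × 100 = 11507.12/9445.18 × 100 = 121.831.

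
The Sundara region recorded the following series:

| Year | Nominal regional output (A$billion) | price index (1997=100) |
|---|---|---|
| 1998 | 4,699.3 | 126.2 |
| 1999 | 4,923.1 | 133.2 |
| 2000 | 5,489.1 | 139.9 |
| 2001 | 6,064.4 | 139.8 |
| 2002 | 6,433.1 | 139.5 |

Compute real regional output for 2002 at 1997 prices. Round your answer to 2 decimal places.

A$4,611.54 billion

Real regional output 2002 = 6433.1 / 1.395 = 4611.54.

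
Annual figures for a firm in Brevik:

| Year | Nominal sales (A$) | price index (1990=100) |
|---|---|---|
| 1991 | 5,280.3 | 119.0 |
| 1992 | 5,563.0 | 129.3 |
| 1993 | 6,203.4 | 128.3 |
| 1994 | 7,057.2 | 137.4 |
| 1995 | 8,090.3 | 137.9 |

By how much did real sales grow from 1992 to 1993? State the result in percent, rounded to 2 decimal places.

Real sales 1992 = 5563.0/1.293 = 4302.40.
Real sales 1993 = 6203.4/1.283 = 4835.07.
Change = 4835.07/4302.40 − 1 = 0.1238.

12.38%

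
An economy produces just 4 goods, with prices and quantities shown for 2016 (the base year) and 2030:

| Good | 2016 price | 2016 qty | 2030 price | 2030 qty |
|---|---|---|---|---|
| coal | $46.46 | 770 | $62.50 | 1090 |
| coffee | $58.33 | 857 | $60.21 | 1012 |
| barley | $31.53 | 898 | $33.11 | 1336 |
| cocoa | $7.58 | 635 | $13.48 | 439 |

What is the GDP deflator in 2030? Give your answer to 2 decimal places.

115.53

Nominal GDP 2030 = 62.50·1090 + 60.21·1012 + 33.11·1336 + 13.48·439 = 179210.20.
Real GDP 2030 (at 2016 prices) = 46.46·1090 + 58.33·1012 + 31.53·1336 + 7.58·439 = 155123.06.
Deflator = Nominal/Real × 100 = 179210.20/155123.06 × 100 = 115.528.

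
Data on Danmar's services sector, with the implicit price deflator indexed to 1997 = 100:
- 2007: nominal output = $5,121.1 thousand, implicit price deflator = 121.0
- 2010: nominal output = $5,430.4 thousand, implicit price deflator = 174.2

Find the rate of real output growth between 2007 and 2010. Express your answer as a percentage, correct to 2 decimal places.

Deflate each year: 2007 → 5121.1/1.210 = 4232.31; 2010 → 5430.4/1.742 = 3117.34.
So real output changed by 3117.34/4232.31 − 1 = -0.2634, i.e. -26.34%.

-26.34%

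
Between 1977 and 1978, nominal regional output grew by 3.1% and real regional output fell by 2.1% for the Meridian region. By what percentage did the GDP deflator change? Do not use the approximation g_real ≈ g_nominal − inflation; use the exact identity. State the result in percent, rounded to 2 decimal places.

(1 + g_nom) = (1 + g_real)(1 + π), so π = 1.0310 / 0.9790 − 1 = 0.05312.

5.31%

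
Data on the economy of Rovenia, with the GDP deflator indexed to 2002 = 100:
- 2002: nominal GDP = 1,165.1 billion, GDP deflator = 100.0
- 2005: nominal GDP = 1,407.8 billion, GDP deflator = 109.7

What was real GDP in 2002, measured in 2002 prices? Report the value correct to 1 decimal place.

1,165.1 billion

Real GDP = Nominal / (GDP deflator/100) = 1165.1 / 1.000 = 1165.10.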